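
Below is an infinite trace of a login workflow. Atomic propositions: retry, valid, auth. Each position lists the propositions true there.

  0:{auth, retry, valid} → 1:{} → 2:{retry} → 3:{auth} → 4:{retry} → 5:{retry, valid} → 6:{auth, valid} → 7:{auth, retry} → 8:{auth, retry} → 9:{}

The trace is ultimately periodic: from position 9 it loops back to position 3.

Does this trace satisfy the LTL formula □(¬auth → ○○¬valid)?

¬auth → ○○¬valid must hold at every position from 0 onward. It fails at position 4, so □(¬auth → ○○¬valid) is false.
Positions where ¬auth holds: 1, 2, 4, 5, 9.
Check ○○¬valid at each: 1→ok, 2→ok, 4→fails, 5→ok, 9→ok.

Does not hold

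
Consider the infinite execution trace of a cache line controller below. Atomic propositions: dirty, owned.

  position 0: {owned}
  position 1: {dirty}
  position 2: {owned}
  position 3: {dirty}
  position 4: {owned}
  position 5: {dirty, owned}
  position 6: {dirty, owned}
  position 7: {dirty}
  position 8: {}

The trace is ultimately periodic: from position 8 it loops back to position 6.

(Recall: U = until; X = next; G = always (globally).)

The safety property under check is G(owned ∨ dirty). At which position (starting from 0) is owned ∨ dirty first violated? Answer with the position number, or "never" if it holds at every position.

Check owned ∨ dirty at each position in order: 0 ✓, 1 ✓, 2 ✓, 3 ✓, 4 ✓, 5 ✓, 6 ✓, 7 ✓.
At position 8 the labels are {}, so owned ∨ dirty is false there. This is the first violation.

8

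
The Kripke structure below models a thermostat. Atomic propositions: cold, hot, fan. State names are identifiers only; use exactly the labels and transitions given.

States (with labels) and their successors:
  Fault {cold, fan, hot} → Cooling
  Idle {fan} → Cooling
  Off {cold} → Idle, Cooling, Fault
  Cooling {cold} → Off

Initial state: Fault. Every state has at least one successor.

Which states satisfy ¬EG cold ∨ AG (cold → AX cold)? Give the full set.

{Idle}

States satisfying cold: {Fault, Off, Cooling}.
States satisfying EG cold: {Fault, Off, Cooling}.
States satisfying ¬EG cold: {Idle}.
States satisfying cold → AX cold: {Fault, Idle, Cooling}.
States satisfying AG (cold → AX cold): ∅.
States satisfying ¬EG cold ∨ AG (cold → AX cold): {Idle}.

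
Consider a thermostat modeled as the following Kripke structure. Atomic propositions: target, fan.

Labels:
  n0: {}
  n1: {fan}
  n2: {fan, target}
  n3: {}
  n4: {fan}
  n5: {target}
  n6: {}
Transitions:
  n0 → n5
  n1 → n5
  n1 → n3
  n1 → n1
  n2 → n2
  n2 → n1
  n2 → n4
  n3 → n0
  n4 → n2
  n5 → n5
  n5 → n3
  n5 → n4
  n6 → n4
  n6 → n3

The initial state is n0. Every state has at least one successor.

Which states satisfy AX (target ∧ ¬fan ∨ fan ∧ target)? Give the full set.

{n0, n4}

States satisfying target ∧ ¬fan ∨ fan ∧ target: {n2, n5}.
States satisfying AX (target ∧ ¬fan ∨ fan ∧ target): {n0, n4}.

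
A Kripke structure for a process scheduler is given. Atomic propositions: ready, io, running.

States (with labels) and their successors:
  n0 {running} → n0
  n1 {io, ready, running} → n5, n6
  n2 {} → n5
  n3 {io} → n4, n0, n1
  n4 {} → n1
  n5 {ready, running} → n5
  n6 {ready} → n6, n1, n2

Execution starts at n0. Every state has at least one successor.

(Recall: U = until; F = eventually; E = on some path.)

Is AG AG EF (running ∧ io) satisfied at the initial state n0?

No

States satisfying AG EF (running ∧ io): ∅.
States satisfying AG AG EF (running ∧ io): ∅.
n0 is reachable from n0 and violates AG EF (running ∧ io), so AG fails at n0.
n0 ∉ Sat(AG AG EF (running ∧ io)).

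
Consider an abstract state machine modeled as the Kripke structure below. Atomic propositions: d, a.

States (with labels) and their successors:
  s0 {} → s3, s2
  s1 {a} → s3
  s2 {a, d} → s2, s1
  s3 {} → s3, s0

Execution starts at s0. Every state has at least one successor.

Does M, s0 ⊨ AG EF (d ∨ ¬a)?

Yes

States satisfying EF (d ∨ ¬a): {s0, s1, s2, s3}.
States satisfying AG EF (d ∨ ¬a): {s0, s1, s2, s3}.
Every state reachable from s0 satisfies EF (d ∨ ¬a).
s0 ∈ Sat(AG EF (d ∨ ¬a)).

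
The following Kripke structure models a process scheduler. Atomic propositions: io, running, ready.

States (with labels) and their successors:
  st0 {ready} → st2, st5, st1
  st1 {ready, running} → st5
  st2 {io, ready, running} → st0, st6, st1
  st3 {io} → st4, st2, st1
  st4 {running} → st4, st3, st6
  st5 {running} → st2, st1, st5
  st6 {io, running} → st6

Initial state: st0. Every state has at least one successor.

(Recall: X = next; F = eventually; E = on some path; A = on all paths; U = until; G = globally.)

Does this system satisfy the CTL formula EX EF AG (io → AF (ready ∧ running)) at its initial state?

Does not hold

States satisfying EF AG (io → AF (ready ∧ running)): ∅.
States satisfying EX EF AG (io → AF (ready ∧ running)): ∅.
No suitable path/successor from st0 witnesses the formula.
st0 ∉ Sat(EX EF AG (io → AF (ready ∧ running))).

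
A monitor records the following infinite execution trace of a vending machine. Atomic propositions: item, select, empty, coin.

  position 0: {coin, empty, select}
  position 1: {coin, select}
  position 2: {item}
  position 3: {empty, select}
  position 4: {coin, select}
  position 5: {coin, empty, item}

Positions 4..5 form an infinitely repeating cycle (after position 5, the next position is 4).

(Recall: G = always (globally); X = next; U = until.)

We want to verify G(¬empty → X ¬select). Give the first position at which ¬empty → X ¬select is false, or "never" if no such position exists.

Check ¬empty → X ¬select at each position in order: 0 ✓, 1 ✓.
At position 2 the labels are {item} and the next position 3 has {empty, select}, so ¬empty → X ¬select is false there. This is the first violation.

2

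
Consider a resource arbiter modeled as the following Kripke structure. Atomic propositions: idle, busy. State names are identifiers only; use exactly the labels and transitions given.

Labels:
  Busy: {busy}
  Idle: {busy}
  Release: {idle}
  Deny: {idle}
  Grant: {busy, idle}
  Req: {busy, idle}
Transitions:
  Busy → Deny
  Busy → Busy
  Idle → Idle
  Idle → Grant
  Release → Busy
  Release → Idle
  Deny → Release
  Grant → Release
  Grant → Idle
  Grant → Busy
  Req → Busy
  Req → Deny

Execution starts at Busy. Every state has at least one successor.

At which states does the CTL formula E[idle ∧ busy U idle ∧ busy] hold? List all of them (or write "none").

States satisfying idle ∧ busy: {Grant, Req}.
States satisfying E[idle ∧ busy U idle ∧ busy]: {Grant, Req}.

{Grant, Req}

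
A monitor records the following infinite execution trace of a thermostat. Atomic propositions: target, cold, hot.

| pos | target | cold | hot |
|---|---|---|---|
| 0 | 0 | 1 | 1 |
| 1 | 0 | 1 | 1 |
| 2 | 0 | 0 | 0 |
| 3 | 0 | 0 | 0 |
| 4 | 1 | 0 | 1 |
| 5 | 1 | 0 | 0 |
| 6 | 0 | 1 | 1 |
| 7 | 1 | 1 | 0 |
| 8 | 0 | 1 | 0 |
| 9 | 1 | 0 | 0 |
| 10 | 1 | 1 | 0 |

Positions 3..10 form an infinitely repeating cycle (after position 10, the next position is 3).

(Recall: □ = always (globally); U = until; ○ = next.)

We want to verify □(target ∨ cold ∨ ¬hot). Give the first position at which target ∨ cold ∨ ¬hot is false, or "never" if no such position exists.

target ∨ cold ∨ ¬hot holds at every position 0..10, and those are all the positions the trace ever visits, so the invariant □(target ∨ cold ∨ ¬hot) is never violated.

never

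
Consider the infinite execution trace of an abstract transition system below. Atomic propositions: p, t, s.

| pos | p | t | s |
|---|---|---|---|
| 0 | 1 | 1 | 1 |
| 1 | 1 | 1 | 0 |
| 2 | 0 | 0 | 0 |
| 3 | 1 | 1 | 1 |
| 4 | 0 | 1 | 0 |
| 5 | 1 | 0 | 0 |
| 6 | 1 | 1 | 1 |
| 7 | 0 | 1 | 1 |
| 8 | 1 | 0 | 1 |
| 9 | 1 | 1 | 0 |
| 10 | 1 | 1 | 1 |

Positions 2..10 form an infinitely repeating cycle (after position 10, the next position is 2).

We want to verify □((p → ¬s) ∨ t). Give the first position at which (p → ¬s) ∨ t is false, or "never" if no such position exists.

Check (p → ¬s) ∨ t at each position in order: 0 ✓, 1 ✓, 2 ✓, 3 ✓, 4 ✓, 5 ✓, 6 ✓, 7 ✓.
At position 8 the labels are {p, s}, so (p → ¬s) ∨ t is false there. This is the first violation.

8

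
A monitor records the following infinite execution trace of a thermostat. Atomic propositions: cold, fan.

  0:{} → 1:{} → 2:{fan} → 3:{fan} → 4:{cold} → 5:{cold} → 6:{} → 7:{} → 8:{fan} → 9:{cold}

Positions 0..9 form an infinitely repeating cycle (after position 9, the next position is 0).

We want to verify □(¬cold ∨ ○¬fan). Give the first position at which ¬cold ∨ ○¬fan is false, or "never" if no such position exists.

¬cold ∨ ○¬fan holds at every position 0..9, and those are all the positions the trace ever visits, so the invariant □(¬cold ∨ ○¬fan) is never violated.

never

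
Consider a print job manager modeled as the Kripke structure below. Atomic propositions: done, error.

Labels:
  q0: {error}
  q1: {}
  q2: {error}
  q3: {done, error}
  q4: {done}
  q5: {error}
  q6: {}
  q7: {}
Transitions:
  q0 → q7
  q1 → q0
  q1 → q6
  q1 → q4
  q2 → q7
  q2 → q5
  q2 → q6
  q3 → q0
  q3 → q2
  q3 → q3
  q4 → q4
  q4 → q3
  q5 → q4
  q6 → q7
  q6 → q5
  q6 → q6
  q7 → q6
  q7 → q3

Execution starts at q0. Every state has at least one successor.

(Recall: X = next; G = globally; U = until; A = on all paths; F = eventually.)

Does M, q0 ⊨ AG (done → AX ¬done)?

States satisfying done → AX ¬done: {q0, q1, q2, q5, q6, q7}.
States satisfying AG (done → AX ¬done): ∅.
q3 is reachable from q0 and violates done → AX ¬done, so AG fails at q0.
q0 ∉ Sat(AG (done → AX ¬done)).

No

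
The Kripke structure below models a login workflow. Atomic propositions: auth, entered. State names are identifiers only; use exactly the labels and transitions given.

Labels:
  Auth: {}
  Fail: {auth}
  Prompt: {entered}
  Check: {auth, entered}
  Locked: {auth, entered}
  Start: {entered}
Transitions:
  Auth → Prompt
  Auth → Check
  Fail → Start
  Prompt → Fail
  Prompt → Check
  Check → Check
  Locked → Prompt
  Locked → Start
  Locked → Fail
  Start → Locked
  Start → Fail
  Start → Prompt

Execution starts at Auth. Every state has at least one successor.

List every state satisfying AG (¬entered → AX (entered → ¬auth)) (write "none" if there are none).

States satisfying ¬entered → AX (entered → ¬auth): {Fail, Prompt, Check, Locked, Start}.
States satisfying AG (¬entered → AX (entered → ¬auth)): {Fail, Prompt, Check, Locked, Start}.

{Fail, Prompt, Check, Locked, Start}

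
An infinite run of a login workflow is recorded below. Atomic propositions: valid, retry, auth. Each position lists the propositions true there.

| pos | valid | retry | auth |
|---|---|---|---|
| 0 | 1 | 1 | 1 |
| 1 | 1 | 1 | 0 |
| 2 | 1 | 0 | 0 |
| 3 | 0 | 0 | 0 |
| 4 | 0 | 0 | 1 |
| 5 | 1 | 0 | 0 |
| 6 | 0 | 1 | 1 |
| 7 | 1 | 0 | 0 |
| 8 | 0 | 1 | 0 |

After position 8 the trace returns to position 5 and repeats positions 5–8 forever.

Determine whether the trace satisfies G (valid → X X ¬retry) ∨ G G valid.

Holds

valid → X X ¬retry holds at every position 0..8, and those are all positions ever visited, so G (valid → X X ¬retry) holds.
Positions where valid holds: 0, 1, 2, 5, 7.
Check X X ¬retry at each: 0→ok, 1→ok, 2→ok, 5→ok, 7→ok.
G valid must hold at every position from 0 onward. It fails at position 0, so G G valid is false.
At position 0: G (valid → X X ¬retry) is true; G G valid is false; so G (valid → X X ¬retry) ∨ G G valid is true.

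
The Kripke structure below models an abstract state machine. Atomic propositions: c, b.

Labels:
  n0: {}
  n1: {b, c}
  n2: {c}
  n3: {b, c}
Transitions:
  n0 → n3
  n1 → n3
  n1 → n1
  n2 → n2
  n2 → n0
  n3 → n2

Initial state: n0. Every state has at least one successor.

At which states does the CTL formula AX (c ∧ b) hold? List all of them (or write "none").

{n0, n1}

States satisfying c ∧ b: {n1, n3}.
States satisfying AX (c ∧ b): {n0, n1}.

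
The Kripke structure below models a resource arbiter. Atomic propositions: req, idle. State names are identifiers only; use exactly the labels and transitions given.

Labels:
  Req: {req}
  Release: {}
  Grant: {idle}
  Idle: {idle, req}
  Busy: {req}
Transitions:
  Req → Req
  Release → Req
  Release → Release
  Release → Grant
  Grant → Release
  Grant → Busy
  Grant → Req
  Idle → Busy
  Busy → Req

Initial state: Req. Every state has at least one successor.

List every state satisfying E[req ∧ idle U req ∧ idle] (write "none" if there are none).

{Idle}

States satisfying req ∧ idle: {Idle}.
States satisfying E[req ∧ idle U req ∧ idle]: {Idle}.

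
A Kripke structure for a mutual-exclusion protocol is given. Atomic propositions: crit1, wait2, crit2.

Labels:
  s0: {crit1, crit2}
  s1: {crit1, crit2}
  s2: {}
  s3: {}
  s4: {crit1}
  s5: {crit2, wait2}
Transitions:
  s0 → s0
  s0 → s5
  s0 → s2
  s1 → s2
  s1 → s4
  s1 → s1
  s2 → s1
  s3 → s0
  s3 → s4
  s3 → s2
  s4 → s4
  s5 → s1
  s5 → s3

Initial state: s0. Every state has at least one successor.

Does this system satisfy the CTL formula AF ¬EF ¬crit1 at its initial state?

Violated

States satisfying ¬EF ¬crit1: {s4}.
States satisfying AF ¬EF ¬crit1: {s4}.
There is a path from s0 along which ¬EF ¬crit1 never holds.
s0 ∉ Sat(AF ¬EF ¬crit1).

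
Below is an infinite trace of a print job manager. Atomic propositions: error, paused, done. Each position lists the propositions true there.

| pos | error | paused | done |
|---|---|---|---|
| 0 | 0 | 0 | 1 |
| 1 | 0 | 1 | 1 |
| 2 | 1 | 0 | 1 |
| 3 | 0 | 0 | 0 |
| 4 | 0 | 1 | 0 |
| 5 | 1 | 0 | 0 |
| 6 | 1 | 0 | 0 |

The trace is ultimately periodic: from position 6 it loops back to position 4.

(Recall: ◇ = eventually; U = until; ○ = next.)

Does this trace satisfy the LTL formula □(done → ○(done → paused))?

Does not hold

done → ○(done → paused) must hold at every position from 0 onward. It fails at position 1, so □(done → ○(done → paused)) is false.
Positions where done holds: 0, 1, 2.
Check ○(done → paused) at each: 0→ok, 1→fails, 2→ok.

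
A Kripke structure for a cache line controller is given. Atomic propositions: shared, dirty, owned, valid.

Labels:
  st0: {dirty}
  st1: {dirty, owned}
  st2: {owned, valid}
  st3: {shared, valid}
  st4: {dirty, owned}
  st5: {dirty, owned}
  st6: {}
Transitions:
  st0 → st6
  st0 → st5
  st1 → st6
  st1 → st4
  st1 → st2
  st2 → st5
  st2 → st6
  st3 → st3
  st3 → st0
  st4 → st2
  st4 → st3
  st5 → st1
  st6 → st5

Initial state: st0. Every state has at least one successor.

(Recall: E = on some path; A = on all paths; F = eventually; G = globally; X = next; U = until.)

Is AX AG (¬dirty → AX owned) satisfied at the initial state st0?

States satisfying AG (¬dirty → AX owned): ∅.
States satisfying AX AG (¬dirty → AX owned): ∅.
st0 ∉ Sat(AX AG (¬dirty → AX owned)).

No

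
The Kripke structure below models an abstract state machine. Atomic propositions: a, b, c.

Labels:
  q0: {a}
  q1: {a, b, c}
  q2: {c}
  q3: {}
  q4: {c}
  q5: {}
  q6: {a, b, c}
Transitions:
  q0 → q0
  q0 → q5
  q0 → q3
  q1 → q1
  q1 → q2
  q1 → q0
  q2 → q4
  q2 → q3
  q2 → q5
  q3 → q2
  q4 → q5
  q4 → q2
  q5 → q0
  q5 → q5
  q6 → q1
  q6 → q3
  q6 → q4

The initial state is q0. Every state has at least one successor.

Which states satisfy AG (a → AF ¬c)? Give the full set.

States satisfying a → AF ¬c: {q0, q2, q3, q4, q5}.
States satisfying AG (a → AF ¬c): {q0, q2, q3, q4, q5}.

{q0, q2, q3, q4, q5}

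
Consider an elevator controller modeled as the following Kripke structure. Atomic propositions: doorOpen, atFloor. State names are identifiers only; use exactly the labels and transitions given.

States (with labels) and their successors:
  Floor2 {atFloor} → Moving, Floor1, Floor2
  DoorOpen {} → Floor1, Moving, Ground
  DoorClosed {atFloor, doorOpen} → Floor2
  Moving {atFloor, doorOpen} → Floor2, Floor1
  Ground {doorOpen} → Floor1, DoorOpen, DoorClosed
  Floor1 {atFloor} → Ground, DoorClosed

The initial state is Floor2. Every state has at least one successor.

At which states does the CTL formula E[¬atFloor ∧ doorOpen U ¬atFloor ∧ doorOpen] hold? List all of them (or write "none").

States satisfying ¬atFloor ∧ doorOpen: {Ground}.
States satisfying E[¬atFloor ∧ doorOpen U ¬atFloor ∧ doorOpen]: {Ground}.

{Ground}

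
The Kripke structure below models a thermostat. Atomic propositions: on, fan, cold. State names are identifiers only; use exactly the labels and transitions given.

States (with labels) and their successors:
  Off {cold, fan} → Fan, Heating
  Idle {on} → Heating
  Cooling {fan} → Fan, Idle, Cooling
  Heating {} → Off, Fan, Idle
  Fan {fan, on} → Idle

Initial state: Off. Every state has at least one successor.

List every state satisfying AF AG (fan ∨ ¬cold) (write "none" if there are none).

States satisfying AG (fan ∨ ¬cold): {Off, Idle, Cooling, Heating, Fan}.
States satisfying AF AG (fan ∨ ¬cold): {Off, Idle, Cooling, Heating, Fan}.

{Off, Idle, Cooling, Heating, Fan}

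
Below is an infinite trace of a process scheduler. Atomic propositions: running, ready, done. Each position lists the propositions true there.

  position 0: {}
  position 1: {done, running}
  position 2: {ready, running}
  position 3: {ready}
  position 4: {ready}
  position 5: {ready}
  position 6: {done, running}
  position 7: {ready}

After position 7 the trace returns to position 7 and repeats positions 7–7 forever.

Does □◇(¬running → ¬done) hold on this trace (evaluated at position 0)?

Satisfied

◇(¬running → ¬done) holds at every position 0..7, and those are all positions ever visited, so □◇(¬running → ¬done) holds.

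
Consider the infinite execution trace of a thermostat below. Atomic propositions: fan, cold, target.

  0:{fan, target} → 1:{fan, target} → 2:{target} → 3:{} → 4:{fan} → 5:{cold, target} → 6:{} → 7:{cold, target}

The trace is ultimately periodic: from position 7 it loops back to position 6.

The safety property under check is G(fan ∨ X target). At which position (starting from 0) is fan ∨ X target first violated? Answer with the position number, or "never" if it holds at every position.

Check fan ∨ X target at each position in order: 0 ✓, 1 ✓.
At position 2 the labels are {target} and the next position 3 has {}, so fan ∨ X target is false there. This is the first violation.

2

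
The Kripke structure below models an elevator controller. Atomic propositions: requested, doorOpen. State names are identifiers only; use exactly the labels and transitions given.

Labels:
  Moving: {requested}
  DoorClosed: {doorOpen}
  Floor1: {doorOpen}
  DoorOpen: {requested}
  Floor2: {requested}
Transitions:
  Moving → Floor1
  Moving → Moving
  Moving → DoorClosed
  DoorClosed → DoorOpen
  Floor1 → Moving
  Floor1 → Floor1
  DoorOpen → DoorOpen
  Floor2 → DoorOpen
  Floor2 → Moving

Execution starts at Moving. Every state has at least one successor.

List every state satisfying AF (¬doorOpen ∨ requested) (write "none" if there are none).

States satisfying ¬doorOpen ∨ requested: {Moving, DoorOpen, Floor2}.
States satisfying AF (¬doorOpen ∨ requested): {Moving, DoorClosed, DoorOpen, Floor2}.

{Moving, DoorClosed, DoorOpen, Floor2}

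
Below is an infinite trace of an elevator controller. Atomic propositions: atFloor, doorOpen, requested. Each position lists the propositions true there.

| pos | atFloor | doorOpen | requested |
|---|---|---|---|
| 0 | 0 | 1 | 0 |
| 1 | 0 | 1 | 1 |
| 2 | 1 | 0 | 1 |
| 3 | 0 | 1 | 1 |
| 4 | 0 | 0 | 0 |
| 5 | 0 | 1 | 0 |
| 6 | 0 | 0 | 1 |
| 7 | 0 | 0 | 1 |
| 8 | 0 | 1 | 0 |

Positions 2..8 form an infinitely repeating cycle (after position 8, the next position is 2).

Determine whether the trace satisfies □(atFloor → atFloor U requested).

Satisfied

atFloor → atFloor U requested holds at every position 0..8, and those are all positions ever visited, so □(atFloor → atFloor U requested) holds.
Positions where atFloor holds: 2.
Check atFloor U requested at each: 2→ok.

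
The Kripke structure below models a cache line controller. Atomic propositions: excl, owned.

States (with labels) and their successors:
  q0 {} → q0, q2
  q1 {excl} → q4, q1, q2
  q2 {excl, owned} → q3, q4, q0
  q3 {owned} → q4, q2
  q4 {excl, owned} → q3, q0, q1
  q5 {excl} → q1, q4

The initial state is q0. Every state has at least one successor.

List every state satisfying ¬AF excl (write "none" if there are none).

States satisfying excl: {q1, q2, q4, q5}.
States satisfying AF excl: {q1, q2, q3, q4, q5}.
States satisfying ¬AF excl: {q0}.

{q0}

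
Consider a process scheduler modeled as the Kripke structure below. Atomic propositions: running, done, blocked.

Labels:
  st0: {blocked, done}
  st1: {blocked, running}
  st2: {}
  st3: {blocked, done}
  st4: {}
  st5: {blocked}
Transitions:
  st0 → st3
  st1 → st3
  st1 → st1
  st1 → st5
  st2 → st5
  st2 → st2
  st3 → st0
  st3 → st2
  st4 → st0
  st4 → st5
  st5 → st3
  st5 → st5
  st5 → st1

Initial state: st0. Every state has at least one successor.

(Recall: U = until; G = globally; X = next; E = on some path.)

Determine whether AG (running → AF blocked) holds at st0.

States satisfying running → AF blocked: {st0, st1, st2, st3, st4, st5}.
States satisfying AG (running → AF blocked): {st0, st1, st2, st3, st4, st5}.
Every state reachable from st0 satisfies running → AF blocked.
st0 ∈ Sat(AG (running → AF blocked)).

Yes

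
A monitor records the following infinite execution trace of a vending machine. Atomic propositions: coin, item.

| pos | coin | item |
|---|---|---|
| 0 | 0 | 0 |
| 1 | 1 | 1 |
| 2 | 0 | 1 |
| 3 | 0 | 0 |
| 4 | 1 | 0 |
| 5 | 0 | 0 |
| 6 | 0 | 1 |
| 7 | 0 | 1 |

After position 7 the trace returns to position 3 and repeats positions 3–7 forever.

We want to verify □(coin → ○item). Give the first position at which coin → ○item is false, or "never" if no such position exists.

Check coin → ○item at each position in order: 0 ✓, 1 ✓, 2 ✓, 3 ✓.
At position 4 the labels are {coin} and the next position 5 has {}, so coin → ○item is false there. This is the first violation.

4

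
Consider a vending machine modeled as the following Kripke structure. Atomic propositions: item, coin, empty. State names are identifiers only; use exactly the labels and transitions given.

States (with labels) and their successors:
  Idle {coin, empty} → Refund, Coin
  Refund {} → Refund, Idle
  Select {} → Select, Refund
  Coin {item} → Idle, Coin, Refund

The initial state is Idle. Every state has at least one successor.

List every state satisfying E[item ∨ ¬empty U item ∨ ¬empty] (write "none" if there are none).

States satisfying item ∨ ¬empty: {Refund, Select, Coin}.
States satisfying E[item ∨ ¬empty U item ∨ ¬empty]: {Refund, Select, Coin}.

{Refund, Select, Coin}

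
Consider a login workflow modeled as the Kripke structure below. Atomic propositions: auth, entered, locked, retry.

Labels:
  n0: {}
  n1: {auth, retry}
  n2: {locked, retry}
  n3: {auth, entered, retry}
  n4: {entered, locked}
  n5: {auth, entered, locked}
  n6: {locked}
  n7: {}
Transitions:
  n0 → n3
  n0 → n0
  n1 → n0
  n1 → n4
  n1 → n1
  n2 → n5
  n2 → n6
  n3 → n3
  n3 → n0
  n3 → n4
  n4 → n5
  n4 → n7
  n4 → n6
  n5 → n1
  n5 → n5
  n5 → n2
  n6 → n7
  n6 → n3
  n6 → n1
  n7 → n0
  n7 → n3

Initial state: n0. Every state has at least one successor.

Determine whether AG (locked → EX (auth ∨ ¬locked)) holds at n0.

States satisfying locked → EX (auth ∨ ¬locked): {n0, n1, n2, n3, n4, n5, n6, n7}.
States satisfying AG (locked → EX (auth ∨ ¬locked)): {n0, n1, n2, n3, n4, n5, n6, n7}.
Every state reachable from n0 satisfies locked → EX (auth ∨ ¬locked).
n0 ∈ Sat(AG (locked → EX (auth ∨ ¬locked))).

Yes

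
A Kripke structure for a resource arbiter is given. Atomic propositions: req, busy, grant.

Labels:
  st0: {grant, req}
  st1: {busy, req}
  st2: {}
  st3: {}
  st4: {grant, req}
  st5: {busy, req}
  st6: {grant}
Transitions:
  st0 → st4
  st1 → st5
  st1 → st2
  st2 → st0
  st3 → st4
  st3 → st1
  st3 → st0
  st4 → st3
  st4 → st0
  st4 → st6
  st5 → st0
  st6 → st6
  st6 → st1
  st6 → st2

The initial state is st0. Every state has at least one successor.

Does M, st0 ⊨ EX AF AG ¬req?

States satisfying AF AG ¬req: ∅.
States satisfying EX AF AG ¬req: ∅.
No suitable path/successor from st0 witnesses the formula.
st0 ∉ Sat(EX AF AG ¬req).

No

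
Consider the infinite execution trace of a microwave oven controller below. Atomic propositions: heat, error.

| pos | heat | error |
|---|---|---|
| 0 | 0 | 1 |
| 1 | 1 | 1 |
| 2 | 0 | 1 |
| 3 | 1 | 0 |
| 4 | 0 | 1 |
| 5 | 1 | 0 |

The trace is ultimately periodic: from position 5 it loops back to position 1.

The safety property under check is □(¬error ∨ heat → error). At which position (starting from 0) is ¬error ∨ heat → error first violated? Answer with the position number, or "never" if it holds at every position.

3

Check ¬error ∨ heat → error at each position in order: 0 ✓, 1 ✓, 2 ✓.
At position 3 the labels are {heat}, so ¬error ∨ heat → error is false there. This is the first violation.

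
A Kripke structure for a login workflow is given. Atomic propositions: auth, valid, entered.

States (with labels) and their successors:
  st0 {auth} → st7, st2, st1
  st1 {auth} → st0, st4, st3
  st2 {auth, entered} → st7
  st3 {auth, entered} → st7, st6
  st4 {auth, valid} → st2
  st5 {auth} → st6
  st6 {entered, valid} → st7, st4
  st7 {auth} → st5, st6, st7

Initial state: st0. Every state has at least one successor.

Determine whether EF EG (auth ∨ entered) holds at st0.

States satisfying EG (auth ∨ entered): {st0, st1, st2, st3, st4, st5, st6, st7}.
States satisfying EF EG (auth ∨ entered): {st0, st1, st2, st3, st4, st5, st6, st7}.
Some path from st0 reaches a state where EG (auth ∨ entered) holds.
st0 ∈ Sat(EF EG (auth ∨ entered)).

Satisfied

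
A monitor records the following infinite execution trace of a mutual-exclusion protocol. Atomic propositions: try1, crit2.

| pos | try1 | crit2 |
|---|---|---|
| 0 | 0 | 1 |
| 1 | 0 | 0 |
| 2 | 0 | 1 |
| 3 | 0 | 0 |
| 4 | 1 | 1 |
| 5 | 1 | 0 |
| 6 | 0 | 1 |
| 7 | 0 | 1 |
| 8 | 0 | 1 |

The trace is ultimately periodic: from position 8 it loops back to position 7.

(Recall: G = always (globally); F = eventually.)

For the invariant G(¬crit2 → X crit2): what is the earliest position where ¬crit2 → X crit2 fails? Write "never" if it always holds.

¬crit2 → X crit2 holds at every position 0..8, and those are all the positions the trace ever visits, so the invariant G(¬crit2 → X crit2) is never violated.

never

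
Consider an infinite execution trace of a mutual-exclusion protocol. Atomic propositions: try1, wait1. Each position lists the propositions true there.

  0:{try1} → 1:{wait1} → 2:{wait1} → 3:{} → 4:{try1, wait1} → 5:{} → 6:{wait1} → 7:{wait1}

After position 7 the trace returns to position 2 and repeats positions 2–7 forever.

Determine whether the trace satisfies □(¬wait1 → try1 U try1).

¬wait1 → try1 U try1 must hold at every position from 0 onward. It fails at position 3, so □(¬wait1 → try1 U try1) is false.
Positions where ¬wait1 holds: 0, 3, 5.
Check try1 U try1 at each: 0→ok, 3→fails, 5→fails.

No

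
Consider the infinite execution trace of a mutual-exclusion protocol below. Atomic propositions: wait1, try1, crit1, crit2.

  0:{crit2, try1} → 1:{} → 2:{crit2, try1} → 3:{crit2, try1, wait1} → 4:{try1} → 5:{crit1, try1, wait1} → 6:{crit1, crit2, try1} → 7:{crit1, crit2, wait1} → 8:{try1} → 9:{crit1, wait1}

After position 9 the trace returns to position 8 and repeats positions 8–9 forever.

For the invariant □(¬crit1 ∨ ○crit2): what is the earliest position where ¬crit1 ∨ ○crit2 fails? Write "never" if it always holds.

Check ¬crit1 ∨ ○crit2 at each position in order: 0 ✓, 1 ✓, 2 ✓, 3 ✓, 4 ✓, 5 ✓, 6 ✓.
At position 7 the labels are {crit1, crit2, wait1} and the next position 8 has {try1}, so ¬crit1 ∨ ○crit2 is false there. This is the first violation.

7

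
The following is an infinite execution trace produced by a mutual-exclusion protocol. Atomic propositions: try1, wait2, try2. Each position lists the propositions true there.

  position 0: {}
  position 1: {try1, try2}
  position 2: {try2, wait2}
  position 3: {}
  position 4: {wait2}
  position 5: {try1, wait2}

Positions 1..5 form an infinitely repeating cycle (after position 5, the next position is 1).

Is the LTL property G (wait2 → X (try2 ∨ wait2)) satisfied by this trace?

wait2 → X (try2 ∨ wait2) must hold at every position from 0 onward. It fails at position 2, so G (wait2 → X (try2 ∨ wait2)) is false.
Positions where wait2 holds: 2, 4, 5.
Check X (try2 ∨ wait2) at each: 2→fails, 4→ok, 5→ok.

Does not hold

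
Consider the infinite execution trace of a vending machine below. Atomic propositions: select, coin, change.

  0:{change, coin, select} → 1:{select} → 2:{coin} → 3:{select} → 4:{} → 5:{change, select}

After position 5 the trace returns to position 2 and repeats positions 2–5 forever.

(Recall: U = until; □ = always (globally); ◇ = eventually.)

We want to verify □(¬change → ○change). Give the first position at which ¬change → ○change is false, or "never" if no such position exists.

Check ¬change → ○change at each position in order: 0 ✓.
At position 1 the labels are {select} and the next position 2 has {coin}, so ¬change → ○change is false there. This is the first violation.

1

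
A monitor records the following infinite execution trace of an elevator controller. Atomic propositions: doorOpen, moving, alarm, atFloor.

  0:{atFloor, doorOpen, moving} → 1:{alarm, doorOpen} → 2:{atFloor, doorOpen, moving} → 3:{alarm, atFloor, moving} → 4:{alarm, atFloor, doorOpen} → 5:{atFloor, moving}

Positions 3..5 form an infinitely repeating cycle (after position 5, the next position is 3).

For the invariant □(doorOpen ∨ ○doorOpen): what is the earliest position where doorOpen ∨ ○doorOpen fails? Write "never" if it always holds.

Check doorOpen ∨ ○doorOpen at each position in order: 0 ✓, 1 ✓, 2 ✓, 3 ✓, 4 ✓.
At position 5 the labels are {atFloor, moving} and the next position 3 has {alarm, atFloor, moving}, so doorOpen ∨ ○doorOpen is false there. This is the first violation.

5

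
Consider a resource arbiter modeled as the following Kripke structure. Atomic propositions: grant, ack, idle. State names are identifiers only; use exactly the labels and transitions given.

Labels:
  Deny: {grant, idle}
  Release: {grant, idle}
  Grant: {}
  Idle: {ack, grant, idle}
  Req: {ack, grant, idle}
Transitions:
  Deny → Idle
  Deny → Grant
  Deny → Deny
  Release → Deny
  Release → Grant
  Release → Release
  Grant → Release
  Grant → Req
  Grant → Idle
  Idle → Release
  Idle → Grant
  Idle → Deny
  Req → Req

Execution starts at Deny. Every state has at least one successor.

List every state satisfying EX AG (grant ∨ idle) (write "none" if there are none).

States satisfying AG (grant ∨ idle): {Req}.
States satisfying EX AG (grant ∨ idle): {Grant, Req}.

{Grant, Req}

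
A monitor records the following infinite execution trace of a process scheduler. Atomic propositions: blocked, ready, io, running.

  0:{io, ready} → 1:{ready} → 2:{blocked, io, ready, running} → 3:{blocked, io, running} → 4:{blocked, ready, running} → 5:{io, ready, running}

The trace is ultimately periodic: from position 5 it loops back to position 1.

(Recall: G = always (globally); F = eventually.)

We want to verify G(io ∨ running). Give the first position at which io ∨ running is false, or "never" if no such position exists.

Check io ∨ running at each position in order: 0 ✓.
At position 1 the labels are {ready}, so io ∨ running is false there. This is the first violation.

1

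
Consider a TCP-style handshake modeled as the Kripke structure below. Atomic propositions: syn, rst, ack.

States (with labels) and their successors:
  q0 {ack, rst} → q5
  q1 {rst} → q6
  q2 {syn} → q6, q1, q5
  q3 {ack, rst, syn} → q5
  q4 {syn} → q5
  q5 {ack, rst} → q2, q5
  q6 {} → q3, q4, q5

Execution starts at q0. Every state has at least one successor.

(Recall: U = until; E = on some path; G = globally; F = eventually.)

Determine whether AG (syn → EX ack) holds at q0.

States satisfying syn → EX ack: {q0, q1, q2, q3, q4, q5, q6}.
States satisfying AG (syn → EX ack): {q0, q1, q2, q3, q4, q5, q6}.
Every state reachable from q0 satisfies syn → EX ack.
q0 ∈ Sat(AG (syn → EX ack)).

Holds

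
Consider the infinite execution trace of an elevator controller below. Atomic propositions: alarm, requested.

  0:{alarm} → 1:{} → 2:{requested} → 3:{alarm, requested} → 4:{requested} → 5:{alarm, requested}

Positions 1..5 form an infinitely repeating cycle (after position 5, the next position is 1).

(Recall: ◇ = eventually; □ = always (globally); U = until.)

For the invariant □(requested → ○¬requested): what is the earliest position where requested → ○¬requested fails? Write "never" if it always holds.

Check requested → ○¬requested at each position in order: 0 ✓, 1 ✓.
At position 2 the labels are {requested} and the next position 3 has {alarm, requested}, so requested → ○¬requested is false there. This is the first violation.

2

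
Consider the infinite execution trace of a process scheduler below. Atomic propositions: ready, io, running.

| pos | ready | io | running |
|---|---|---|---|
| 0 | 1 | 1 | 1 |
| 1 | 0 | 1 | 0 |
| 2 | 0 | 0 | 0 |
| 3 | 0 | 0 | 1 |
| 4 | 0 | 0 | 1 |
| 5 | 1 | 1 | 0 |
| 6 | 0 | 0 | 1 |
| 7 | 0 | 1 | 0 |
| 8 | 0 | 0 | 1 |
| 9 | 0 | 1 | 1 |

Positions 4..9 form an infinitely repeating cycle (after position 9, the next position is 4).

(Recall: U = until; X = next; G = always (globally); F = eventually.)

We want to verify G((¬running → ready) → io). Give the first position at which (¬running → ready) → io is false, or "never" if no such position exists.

Check (¬running → ready) → io at each position in order: 0 ✓, 1 ✓, 2 ✓.
At position 3 the labels are {running}, so (¬running → ready) → io is false there. This is the first violation.

3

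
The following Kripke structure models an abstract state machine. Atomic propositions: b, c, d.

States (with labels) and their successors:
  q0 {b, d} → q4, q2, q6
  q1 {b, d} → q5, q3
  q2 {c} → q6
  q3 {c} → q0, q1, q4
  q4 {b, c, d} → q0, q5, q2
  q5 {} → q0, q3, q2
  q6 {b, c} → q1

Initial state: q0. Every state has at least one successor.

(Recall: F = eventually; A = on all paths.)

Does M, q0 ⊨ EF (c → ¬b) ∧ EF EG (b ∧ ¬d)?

Does not hold

States satisfying c → ¬b: {q0, q1, q2, q3, q5}.
States satisfying EF (c → ¬b): {q0, q1, q2, q3, q4, q5, q6}.
States satisfying EG (b ∧ ¬d): ∅.
States satisfying EF EG (b ∧ ¬d): ∅.
States satisfying EF (c → ¬b) ∧ EF EG (b ∧ ¬d): ∅.
q0 ∉ Sat(EF (c → ¬b) ∧ EF EG (b ∧ ¬d)).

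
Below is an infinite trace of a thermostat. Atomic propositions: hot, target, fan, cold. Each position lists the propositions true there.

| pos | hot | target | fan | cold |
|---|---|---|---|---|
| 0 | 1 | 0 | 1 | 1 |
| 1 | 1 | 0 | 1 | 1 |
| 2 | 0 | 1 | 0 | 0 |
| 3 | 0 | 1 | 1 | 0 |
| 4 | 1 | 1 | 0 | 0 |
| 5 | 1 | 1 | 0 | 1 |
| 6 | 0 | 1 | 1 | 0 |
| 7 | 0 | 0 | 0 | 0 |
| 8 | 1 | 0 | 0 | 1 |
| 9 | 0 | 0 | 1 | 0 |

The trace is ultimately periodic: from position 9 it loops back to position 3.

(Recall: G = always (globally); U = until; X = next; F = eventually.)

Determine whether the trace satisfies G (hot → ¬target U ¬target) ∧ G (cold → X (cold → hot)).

hot → ¬target U ¬target must hold at every position from 0 onward. It fails at position 4, so G (hot → ¬target U ¬target) is false.
Positions where hot holds: 0, 1, 4, 5, 8.
Check ¬target U ¬target at each: 0→ok, 1→ok, 4→fails, 5→fails, 8→ok.
cold → X (cold → hot) holds at every position 0..9, and those are all positions ever visited, so G (cold → X (cold → hot)) holds.
Positions where cold holds: 0, 1, 5, 8.
Check X (cold → hot) at each: 0→ok, 1→ok, 5→ok, 8→ok.
At position 0: G (hot → ¬target U ¬target) is false; G (cold → X (cold → hot)) is true; so G (hot → ¬target U ¬target) ∧ G (cold → X (cold → hot)) is false.

Violated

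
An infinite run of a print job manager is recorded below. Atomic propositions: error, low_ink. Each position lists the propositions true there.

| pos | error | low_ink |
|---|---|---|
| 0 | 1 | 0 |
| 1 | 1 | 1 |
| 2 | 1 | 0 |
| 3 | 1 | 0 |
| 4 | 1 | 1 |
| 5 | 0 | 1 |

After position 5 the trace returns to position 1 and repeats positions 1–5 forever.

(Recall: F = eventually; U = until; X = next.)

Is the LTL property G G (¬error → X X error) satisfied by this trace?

Holds

G (¬error → X X error) holds at every position 0..5, and those are all positions ever visited, so G G (¬error → X X error) holds.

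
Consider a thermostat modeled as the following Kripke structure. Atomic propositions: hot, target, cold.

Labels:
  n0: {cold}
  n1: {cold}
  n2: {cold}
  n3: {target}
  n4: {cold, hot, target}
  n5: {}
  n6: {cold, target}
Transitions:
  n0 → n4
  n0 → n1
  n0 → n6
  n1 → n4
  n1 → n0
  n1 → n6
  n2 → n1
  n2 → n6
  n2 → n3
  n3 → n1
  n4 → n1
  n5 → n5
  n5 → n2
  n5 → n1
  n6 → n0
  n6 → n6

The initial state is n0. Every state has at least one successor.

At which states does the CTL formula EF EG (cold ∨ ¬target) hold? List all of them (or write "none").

States satisfying EG (cold ∨ ¬target): {n0, n1, n2, n4, n5, n6}.
States satisfying EF EG (cold ∨ ¬target): {n0, n1, n2, n3, n4, n5, n6}.

{n0, n1, n2, n3, n4, n5, n6}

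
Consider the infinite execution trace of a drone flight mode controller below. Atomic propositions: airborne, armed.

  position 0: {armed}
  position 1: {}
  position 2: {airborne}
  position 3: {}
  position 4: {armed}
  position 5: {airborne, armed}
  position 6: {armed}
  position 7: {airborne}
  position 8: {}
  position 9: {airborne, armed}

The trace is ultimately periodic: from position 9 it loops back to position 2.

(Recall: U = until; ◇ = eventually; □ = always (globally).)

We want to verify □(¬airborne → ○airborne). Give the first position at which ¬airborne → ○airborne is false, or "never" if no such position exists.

At position 0 the labels are {armed} and the next position 1 has {}, so ¬airborne → ○airborne is false there. This is the first violation.

0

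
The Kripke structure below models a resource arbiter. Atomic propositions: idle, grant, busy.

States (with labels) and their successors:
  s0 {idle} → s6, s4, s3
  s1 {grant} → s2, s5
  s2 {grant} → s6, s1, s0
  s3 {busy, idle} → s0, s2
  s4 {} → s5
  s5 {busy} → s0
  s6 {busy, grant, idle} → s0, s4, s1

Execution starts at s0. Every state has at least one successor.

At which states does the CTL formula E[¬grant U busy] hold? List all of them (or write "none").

{s0, s3, s4, s5, s6}

States satisfying ¬grant: {s0, s3, s4, s5}.
States satisfying busy: {s3, s5, s6}.
States satisfying E[¬grant U busy]: {s0, s3, s4, s5, s6}.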